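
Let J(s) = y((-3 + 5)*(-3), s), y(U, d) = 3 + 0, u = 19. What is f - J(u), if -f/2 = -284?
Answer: 565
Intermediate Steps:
f = 568 (f = -2*(-284) = 568)
y(U, d) = 3
J(s) = 3
f - J(u) = 568 - 1*3 = 568 - 3 = 565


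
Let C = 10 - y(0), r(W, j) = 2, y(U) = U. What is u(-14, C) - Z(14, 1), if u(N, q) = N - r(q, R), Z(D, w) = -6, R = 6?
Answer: -10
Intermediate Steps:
C = 10 (C = 10 - 1*0 = 10 + 0 = 10)
u(N, q) = -2 + N (u(N, q) = N - 1*2 = N - 2 = -2 + N)
u(-14, C) - Z(14, 1) = (-2 - 14) - 1*(-6) = -16 + 6 = -10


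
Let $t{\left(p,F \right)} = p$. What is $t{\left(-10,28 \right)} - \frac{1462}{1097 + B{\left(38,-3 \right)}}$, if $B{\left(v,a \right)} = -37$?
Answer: $- \frac{6031}{530} \approx -11.379$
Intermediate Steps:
$t{\left(-10,28 \right)} - \frac{1462}{1097 + B{\left(38,-3 \right)}} = -10 - \frac{1462}{1097 - 37} = -10 - \frac{1462}{1060} = -10 - \frac{731}{530} = - \frac{6031}{530}$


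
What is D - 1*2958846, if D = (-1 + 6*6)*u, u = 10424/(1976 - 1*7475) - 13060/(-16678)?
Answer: -135683104154516/45856161 ≈ -2.9589e+6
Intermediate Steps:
u = -51017266/45856161 (u = 10424/(1976 - 7475) - 13060*(-1/16678) = 10424/(-5499) + 6530/8339 = 10424*(-1/5499) + 6530/8339 = -10424/5499 + 6530/8339 = -51017266/45856161 ≈ -1.1125)
D = -1785604310/45856161 (D = (-1 + 6*6)*(-51017266/45856161) = (-1 + 36)*(-51017266/45856161) = 35*(-51017266/45856161) = -1785604310/45856161 ≈ -38.939)
D - 1*2958846 = -1785604310/45856161 - 1*2958846 = -1785604310/45856161 - 2958846 = -135683104154516/45856161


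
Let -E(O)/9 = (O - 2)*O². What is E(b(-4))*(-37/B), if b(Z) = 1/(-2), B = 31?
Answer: -1665/248 ≈ -6.7137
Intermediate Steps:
b(Z) = -½
E(O) = -9*O²*(-2 + O) (E(O) = -9*(O - 2)*O² = -9*(-2 + O)*O² = -9*O²*(-2 + O))
E(b(-4))*(-37/B) = (9*(-½)²*(2 - 1*(-½)))*(-37/31) = (9*(¼)*(2 + ½))*(-37*1/31) = (9*(¼)*(5/2))*(-37/31) = (45/8)*(-37/31) = -1665/248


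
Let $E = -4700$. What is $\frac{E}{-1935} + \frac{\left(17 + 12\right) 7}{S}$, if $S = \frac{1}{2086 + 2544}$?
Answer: $\frac{363738370}{387} \approx 9.3989 \cdot 10^{5}$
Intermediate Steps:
$S = \frac{1}{4630} \approx 0.00021598$
$\frac{E}{-1935} + \frac{\left(17 + 12\right) 7}{S} = - \frac{4700}{-1935} + \left(17 + 12\right) 7 \frac{1}{\frac{1}{4630}} = \left(-4700\right) \left(- \frac{1}{1935}\right) + 29 \cdot 7 \cdot 4630 = \frac{940}{387} + 203 \cdot 4630 = \frac{940}{387} + 939890 = \frac{363738370}{387}$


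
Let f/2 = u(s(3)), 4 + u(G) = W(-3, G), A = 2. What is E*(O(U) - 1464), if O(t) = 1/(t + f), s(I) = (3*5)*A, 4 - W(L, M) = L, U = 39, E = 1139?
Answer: -75036181/45 ≈ -1.6675e+6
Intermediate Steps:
W(L, M) = 4 - L
s(I) = 30 (s(I) = (3*5)*2 = 15*2 = 30)
u(G) = 3 (u(G) = -4 + (4 - 1*(-3)) = -4 + (4 + 3) = -4 + 7 = 3)
f = 6 (f = 2*3 = 6)
O(t) = 1/(6 + t) (O(t) = 1/(t + 6) = 1/(6 + t))
E*(O(U) - 1464) = 1139*(1/(6 + 39) - 1464) = 1139*(1/45 - 1464) = 1139*(-65879/45) = -75036181/45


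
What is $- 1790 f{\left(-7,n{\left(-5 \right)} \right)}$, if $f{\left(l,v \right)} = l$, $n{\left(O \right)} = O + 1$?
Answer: $12530$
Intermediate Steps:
$n{\left(O \right)} = 1 + O$
$- 1790 f{\left(-7,n{\left(-5 \right)} \right)} = \left(-1790\right) \left(-7\right) = 12530$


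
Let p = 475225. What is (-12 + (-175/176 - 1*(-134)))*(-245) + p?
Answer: 78421835/176 ≈ 4.4558e+5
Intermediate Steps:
(-12 + (-175/176 - 1*(-134)))*(-245) + p = (-12 + (-175/176 - 1*(-134)))*(-245) + 475225 = (-12 + (-175*1/176 + 134))*(-245) + 475225 = (-12 + (-175/176 + 134))*(-245) + 475225 = (-12 + 23409/176)*(-245) + 475225 = (21297/176)*(-245) + 475225 = -5217765/176 + 475225 = 78421835/176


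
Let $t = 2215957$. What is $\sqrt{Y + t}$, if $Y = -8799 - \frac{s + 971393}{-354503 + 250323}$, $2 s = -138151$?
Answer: $\frac{\sqrt{958216897555054}}{20836} \approx 1485.7$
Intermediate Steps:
$s = - \frac{138151}{2}$ ($s = \frac{1}{2} \left(-138151\right) = - \frac{138151}{2} \approx -69076.0$)
$Y = - \frac{366311001}{41672}$ ($Y = -8799 - \frac{- \frac{138151}{2} + 971393}{-354503 + 250323} = -8799 - \frac{1804635}{2 \left(-104180\right)} = -8799 - \frac{1804635}{2} \left(- \frac{1}{104180}\right) = -8799 - - \frac{360927}{41672} = -8799 + \frac{360927}{41672} = - \frac{366311001}{41672} \approx -8790.3$)
$\sqrt{Y + t} = \sqrt{- \frac{366311001}{41672} + 2215957} = \sqrt{\frac{91977049103}{41672}} = \frac{\sqrt{958216897555054}}{20836}$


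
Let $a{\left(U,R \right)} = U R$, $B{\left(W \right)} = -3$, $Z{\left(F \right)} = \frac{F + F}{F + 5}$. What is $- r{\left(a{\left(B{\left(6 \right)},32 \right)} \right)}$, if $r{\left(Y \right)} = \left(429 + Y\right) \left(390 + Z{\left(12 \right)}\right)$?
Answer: $- \frac{2215782}{17} \approx -1.3034 \cdot 10^{5}$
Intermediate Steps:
$Z{\left(F \right)} = \frac{2 F}{5 + F}$
$a{\left(U,R \right)} = R U$
$r{\left(Y \right)} = \frac{2854566}{17} + \frac{6654 Y}{17}$ ($r{\left(Y \right)} = \left(429 + Y\right) \left(390 + 2 \cdot 12 \frac{1}{5 + 12}\right) = \left(429 + Y\right) \left(390 + 2 \cdot 12 \cdot \frac{1}{17}\right) = \left(429 + Y\right) \left(390 + \frac{24}{17}\right) = \left(429 + Y\right) \frac{6654}{17} = \frac{2854566}{17} + \frac{6654 Y}{17}$)
$- r{\left(a{\left(B{\left(6 \right)},32 \right)} \right)} = - (\frac{2854566}{17} + \frac{6654 \cdot 32 \left(-3\right)}{17}) = - (\frac{2854566}{17} + \frac{6654}{17} \left(-96\right)) = - (\frac{2854566}{17} - \frac{638784}{17}) = \left(-1\right) \frac{2215782}{17} = - \frac{2215782}{17}$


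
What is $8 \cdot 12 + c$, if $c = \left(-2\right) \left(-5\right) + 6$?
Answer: $112$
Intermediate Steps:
$c = 16$ ($c = 10 + 6 = 16$)
$8 \cdot 12 + c = 8 \cdot 12 + 16 = 96 + 16 = 112$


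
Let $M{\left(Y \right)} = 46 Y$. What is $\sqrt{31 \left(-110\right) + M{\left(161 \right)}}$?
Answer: $6 \sqrt{111} \approx 63.214$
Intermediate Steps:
$\sqrt{31 \left(-110\right) + M{\left(161 \right)}} = \sqrt{31 \left(-110\right) + 46 \cdot 161} = \sqrt{-3410 + 7406} = \sqrt{3996} = 6 \sqrt{111}$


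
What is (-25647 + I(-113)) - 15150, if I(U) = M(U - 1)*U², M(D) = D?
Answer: -1496463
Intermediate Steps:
I(U) = U²*(-1 + U) (I(U) = (U - 1)*U² = (-1 + U)*U² = U²*(-1 + U))
(-25647 + I(-113)) - 15150 = (-25647 + (-113)²*(-1 - 113)) - 15150 = (-25647 + 12769*(-114)) - 15150 = (-25647 - 1455666) - 15150 = -1481313 - 15150 = -1496463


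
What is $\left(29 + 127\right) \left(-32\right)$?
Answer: $-4992$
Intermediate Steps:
$\left(29 + 127\right) \left(-32\right) = 156 \left(-32\right) = -4992$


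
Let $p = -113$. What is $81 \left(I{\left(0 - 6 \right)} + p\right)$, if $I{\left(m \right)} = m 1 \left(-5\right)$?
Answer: $-6723$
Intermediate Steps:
$I{\left(m \right)} = - 5 m$ ($I{\left(m \right)} = m \left(-5\right) = - 5 m$)
$81 \left(I{\left(0 - 6 \right)} + p\right) = 81 \left(- 5 \left(0 - 6\right) - 113\right) = 81 \left(\left(-5\right) \left(-6\right) - 113\right) = 81 \left(30 - 113\right) = 81 \left(-83\right) = -6723$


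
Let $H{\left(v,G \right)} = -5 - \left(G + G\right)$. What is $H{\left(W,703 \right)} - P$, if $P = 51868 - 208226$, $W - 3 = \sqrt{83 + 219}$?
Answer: $154947$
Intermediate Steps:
$W = 3 + \sqrt{302}$ ($W = 3 + \sqrt{83 + 219} = 3 + \sqrt{302} \approx 20.378$)
$H{\left(v,G \right)} = -5 - 2 G$
$P = -156358$ ($P = 51868 - 208226 = -156358$)
$H{\left(W,703 \right)} - P = \left(-5 - 1406\right) - -156358 = \left(-5 - 1406\right) + 156358 = -1411 + 156358 = 154947$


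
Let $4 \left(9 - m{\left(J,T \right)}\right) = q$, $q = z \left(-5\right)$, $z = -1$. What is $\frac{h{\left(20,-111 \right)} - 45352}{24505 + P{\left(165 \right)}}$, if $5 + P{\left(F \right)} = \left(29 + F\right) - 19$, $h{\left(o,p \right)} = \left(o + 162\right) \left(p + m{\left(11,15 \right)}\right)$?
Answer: $- \frac{128287}{49350} \approx -2.5995$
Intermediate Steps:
$q = 5$ ($q = \left(-1\right) \left(-5\right) = 5$)
$m{\left(J,T \right)} = \frac{31}{4}$ ($m{\left(J,T \right)} = 9 - \frac{5}{4} = \frac{31}{4}$)
$h{\left(o,p \right)} = \left(162 + o\right) \left(\frac{31}{4} + p\right)$ ($h{\left(o,p \right)} = \left(o + 162\right) \left(p + \frac{31}{4}\right) = \left(162 + o\right) \left(\frac{31}{4} + p\right)$)
$P{\left(F \right)} = 5 + F$ ($P{\left(F \right)} = -5 + \left(\left(29 + F\right) - 19\right) = -5 + \left(10 + F\right) = 5 + F$)
$\frac{h{\left(20,-111 \right)} - 45352}{24505 + P{\left(165 \right)}} = \frac{\left(\frac{2511}{2} + 162 \left(-111\right) + \frac{31}{4} \cdot 20 + 20 \left(-111\right)\right) - 45352}{24505 + \left(5 + 165\right)} = \frac{\left(\frac{2511}{2} - 17982 + 155 - 2220\right) - 45352}{24505 + 170} = \frac{- \frac{37583}{2} - 45352}{24675} = \left(- \frac{128287}{2}\right) \frac{1}{24675} = - \frac{128287}{49350}$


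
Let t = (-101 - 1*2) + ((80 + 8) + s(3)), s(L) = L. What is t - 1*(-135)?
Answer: 123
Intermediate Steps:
t = -12 (t = (-101 - 1*2) + ((80 + 8) + 3) = (-101 - 2) + (88 + 3) = -103 + 91 = -12)
t - 1*(-135) = -12 - 1*(-135) = -12 + 135 = 123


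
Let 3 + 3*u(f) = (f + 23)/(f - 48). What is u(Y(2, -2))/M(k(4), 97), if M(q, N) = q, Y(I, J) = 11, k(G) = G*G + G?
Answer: -29/444 ≈ -0.065315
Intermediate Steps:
k(G) = G + G² (k(G) = G² + G = G + G²)
u(f) = -1 + (23 + f)/(3*(-48 + f)) (u(f) = -1 + ((f + 23)/(f - 48))/3 = -1 + ((23 + f)/(-48 + f))/3 = -1 + (23 + f)/(3*(-48 + f)))
u(Y(2, -2))/M(k(4), 97) = ((167 - 2*11)/(3*(-48 + 11)))/((4*(1 + 4))) = ((⅓)*(167 - 22)/(-37))/((4*5)) = ((⅓)*(-1/37)*145)/20 = -145/111*1/20 = -29/444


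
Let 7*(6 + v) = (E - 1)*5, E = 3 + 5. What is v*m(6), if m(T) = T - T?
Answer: 0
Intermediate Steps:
E = 8
m(T) = 0
v = -1 (v = -6 + ((8 - 1)*5)/7 = -6 + (7*5)/7 = -6 + (⅐)*35 = -6 + 5 = -1)
v*m(6) = -1*0 = 0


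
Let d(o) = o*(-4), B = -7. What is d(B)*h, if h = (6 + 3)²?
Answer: 2268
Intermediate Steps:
d(o) = -4*o
h = 81 (h = 9² = 81)
d(B)*h = -4*(-7)*81 = 28*81 = 2268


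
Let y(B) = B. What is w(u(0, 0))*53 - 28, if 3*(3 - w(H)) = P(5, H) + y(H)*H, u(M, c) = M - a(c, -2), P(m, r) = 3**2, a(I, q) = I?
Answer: -28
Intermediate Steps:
P(m, r) = 9
u(M, c) = M - c
w(H) = -H**2/3 (w(H) = 3 - (9 + H*H)/3 = 3 - (9 + H**2)/3 = 3 + (-3 - H**2/3) = -H**2/3)
w(u(0, 0))*53 - 28 = -(0 - 1*0)**2/3*53 - 28 = -(0 + 0)**2/3*53 - 28 = -1/3*0**2*53 - 28 = -1/3*0*53 - 28 = 0*53 - 28 = 0 - 28 = -28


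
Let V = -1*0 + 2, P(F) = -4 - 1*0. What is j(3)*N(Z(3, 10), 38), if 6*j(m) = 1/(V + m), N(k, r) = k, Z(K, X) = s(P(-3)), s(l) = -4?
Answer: -2/15 ≈ -0.13333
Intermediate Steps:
P(F) = -4 (P(F) = -4 + 0 = -4)
Z(K, X) = -4
V = 2 (V = 0 + 2 = 2)
j(m) = 1/(6*(2 + m))
j(3)*N(Z(3, 10), 38) = (1/(6*(2 + 3)))*(-4) = ((1/6)/5)*(-4) = ((1/6)*(1/5))*(-4) = (1/30)*(-4) = -2/15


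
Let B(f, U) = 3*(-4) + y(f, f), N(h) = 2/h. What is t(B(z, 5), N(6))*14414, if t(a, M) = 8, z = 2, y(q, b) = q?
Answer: 115312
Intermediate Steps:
B(f, U) = -12 + f (B(f, U) = 3*(-4) + f = -12 + f)
t(B(z, 5), N(6))*14414 = 8*14414 = 115312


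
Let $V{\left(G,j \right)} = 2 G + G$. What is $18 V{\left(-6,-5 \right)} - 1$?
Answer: $-325$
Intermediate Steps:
$V{\left(G,j \right)} = 3 G$
$18 V{\left(-6,-5 \right)} - 1 = 18 \cdot 3 \left(-6\right) - 1 = 18 \left(-18\right) - 1 = -324 - 1 = -325$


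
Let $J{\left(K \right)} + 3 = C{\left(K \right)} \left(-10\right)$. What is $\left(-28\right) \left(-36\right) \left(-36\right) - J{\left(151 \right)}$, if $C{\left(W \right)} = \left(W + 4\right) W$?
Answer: $197765$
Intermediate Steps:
$C{\left(W \right)} = W \left(4 + W\right)$ ($C{\left(W \right)} = \left(4 + W\right) W = W \left(4 + W\right)$)
$J{\left(K \right)} = -3 - 10 K \left(4 + K\right)$ ($J{\left(K \right)} = -3 + K \left(4 + K\right) \left(-10\right) = -3 - 10 K \left(4 + K\right)$)
$\left(-28\right) \left(-36\right) \left(-36\right) - J{\left(151 \right)} = \left(-28\right) \left(-36\right) \left(-36\right) - \left(-3 - 1510 \left(4 + 151\right)\right) = 1008 \left(-36\right) - \left(-3 - 1510 \cdot 155\right) = -36288 - \left(-3 - 234050\right) = -36288 - -234053 = -36288 + 234053 = 197765$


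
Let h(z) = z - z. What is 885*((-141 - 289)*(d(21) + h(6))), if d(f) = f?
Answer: -7991550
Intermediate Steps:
h(z) = 0
885*((-141 - 289)*(d(21) + h(6))) = 885*((-141 - 289)*(21 + 0)) = 885*(-430*21) = 885*(-9030) = -7991550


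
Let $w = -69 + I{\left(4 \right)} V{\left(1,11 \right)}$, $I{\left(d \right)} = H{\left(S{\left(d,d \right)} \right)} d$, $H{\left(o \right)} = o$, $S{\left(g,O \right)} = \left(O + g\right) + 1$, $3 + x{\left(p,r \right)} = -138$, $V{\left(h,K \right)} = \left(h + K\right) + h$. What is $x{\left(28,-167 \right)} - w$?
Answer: $-540$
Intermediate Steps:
$V{\left(h,K \right)} = K + 2 h$ ($V{\left(h,K \right)} = \left(K + h\right) + h = K + 2 h$)
$x{\left(p,r \right)} = -141$ ($x{\left(p,r \right)} = -3 - 138 = -141$)
$S{\left(g,O \right)} = 1 + O + g$
$I{\left(d \right)} = d \left(1 + 2 d\right)$ ($I{\left(d \right)} = \left(1 + d + d\right) d = \left(1 + 2 d\right) d = d \left(1 + 2 d\right)$)
$w = 399$ ($w = -69 + 4 \left(1 + 2 \cdot 4\right) \left(11 + 2 \cdot 1\right) = -69 + 4 \left(1 + 8\right) \left(11 + 2\right) = -69 + 4 \cdot 9 \cdot 13 = -69 + 36 \cdot 13 = -69 + 468 = 399$)
$x{\left(28,-167 \right)} - w = -141 - 399 = -540$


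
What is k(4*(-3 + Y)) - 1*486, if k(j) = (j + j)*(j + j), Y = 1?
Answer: -230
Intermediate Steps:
k(j) = 4*j**2 (k(j) = (2*j)*(2*j) = 4*j**2)
k(4*(-3 + Y)) - 1*486 = 4*(4*(-3 + 1))**2 - 1*486 = 4*(4*(-2))**2 - 486 = 4*(-8)**2 - 486 = 4*64 - 486 = 256 - 486 = -230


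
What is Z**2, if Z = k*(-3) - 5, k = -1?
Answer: 4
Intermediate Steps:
Z = -2 (Z = -1*(-3) - 5 = 3 - 5 = -2)
Z**2 = (-2)**2 = 4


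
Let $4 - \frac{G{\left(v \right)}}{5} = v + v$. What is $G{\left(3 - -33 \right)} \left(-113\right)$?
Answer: $38420$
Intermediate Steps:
$G{\left(v \right)} = 20 - 10 v$ ($G{\left(v \right)} = 20 - 5 \left(v + v\right) = 20 - 5 \cdot 2 v = 20 - 10 v$)
$G{\left(3 - -33 \right)} \left(-113\right) = \left(20 - 10 \left(3 - -33\right)\right) \left(-113\right) = \left(20 - 10 \left(3 + 33\right)\right) \left(-113\right) = \left(20 - 360\right) \left(-113\right) = \left(-340\right) \left(-113\right) = 38420$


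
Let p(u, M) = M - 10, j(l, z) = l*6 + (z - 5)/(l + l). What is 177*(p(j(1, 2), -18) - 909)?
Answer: -165849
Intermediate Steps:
j(l, z) = 6*l + (-5 + z)/(2*l) (j(l, z) = 6*l + (-5 + z)/((2*l)) = 6*l + (-5 + z)*(1/(2*l)) = 6*l + (-5 + z)/(2*l))
p(u, M) = -10 + M
177*(p(j(1, 2), -18) - 909) = 177*((-10 - 18) - 909) = 177*(-28 - 909) = 177*(-937) = -165849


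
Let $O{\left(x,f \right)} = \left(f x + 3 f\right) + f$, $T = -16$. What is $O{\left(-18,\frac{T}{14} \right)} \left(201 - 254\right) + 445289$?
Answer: $444441$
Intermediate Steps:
$O{\left(x,f \right)} = 4 f + f x$ ($O{\left(x,f \right)} = \left(3 f + f x\right) + f = 4 f + f x$)
$O{\left(-18,\frac{T}{14} \right)} \left(201 - 254\right) + 445289 = - \frac{16}{14} \left(4 - 18\right) \left(201 - 254\right) + 445289 = \left(-16\right) \frac{1}{14} \left(-14\right) \left(-53\right) + 445289 = \left(- \frac{8}{7}\right) \left(-14\right) \left(-53\right) + 445289 = 16 \left(-53\right) + 445289 = -848 + 445289 = 444441$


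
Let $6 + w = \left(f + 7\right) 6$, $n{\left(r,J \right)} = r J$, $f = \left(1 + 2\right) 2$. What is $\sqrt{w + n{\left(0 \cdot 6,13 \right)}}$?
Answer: $6 \sqrt{2} \approx 8.4853$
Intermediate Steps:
$f = 6$ ($f = 3 \cdot 2 = 6$)
$n{\left(r,J \right)} = J r$
$w = 72$ ($w = -6 + \left(6 + 7\right) 6 = -6 + 13 \cdot 6 = -6 + 78 = 72$)
$\sqrt{w + n{\left(0 \cdot 6,13 \right)}} = \sqrt{72 + 13 \cdot 0 \cdot 6} = \sqrt{72 + 13 \cdot 0} = \sqrt{72 + 0} = \sqrt{72} = 6 \sqrt{2}$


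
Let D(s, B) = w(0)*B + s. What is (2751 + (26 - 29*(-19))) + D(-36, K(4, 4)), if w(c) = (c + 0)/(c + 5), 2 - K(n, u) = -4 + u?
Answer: 3292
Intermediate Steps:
K(n, u) = 6 - u (K(n, u) = 2 - (-4 + u) = 2 + (4 - u) = 6 - u)
w(c) = c/(5 + c)
D(s, B) = s (D(s, B) = (0/(5 + 0))*B + s = (0/5)*B + s = (0*(⅕))*B + s = 0*B + s = 0 + s = s)
(2751 + (26 - 29*(-19))) + D(-36, K(4, 4)) = (2751 + (26 - 29*(-19))) - 36 = (2751 + (26 + 551)) - 36 = (2751 + 577) - 36 = 3328 - 36 = 3292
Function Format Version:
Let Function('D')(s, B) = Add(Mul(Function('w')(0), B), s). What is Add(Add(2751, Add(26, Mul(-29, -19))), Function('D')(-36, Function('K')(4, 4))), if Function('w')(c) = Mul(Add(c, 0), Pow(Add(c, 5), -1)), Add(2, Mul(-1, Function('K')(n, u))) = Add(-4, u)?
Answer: 3292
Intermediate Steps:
Function('K')(n, u) = Add(6, Mul(-1, u)) (Function('K')(n, u) = Add(2, Mul(-1, Add(-4, u))) = Add(2, Add(4, Mul(-1, u))) = Add(6, Mul(-1, u)))
Function('w')(c) = Mul(c, Pow(Add(5, c), -1))
Function('D')(s, B) = s (Function('D')(s, B) = Add(Mul(Mul(0, Pow(Add(5, 0), -1)), B), s) = Add(Mul(Mul(0, Pow(5, -1)), B), s) = Add(Mul(Mul(0, Rational(1, 5)), B), s) = Add(Mul(0, B), s) = Add(0, s) = s)
Add(Add(2751, Add(26, Mul(-29, -19))), Function('D')(-36, Function('K')(4, 4))) = Add(Add(2751, Add(26, Mul(-29, -19))), -36) = Add(Add(2751, Add(26, 551)), -36) = Add(Add(2751, 577), -36) = Add(3328, -36) = 3292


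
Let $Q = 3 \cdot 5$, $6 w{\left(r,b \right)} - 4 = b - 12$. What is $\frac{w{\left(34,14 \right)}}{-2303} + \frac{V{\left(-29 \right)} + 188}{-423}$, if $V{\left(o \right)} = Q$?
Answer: $- \frac{9956}{20727} \approx -0.48034$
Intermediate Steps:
$w{\left(r,b \right)} = - \frac{4}{3} + \frac{b}{6}$ ($w{\left(r,b \right)} = \frac{2}{3} + \frac{b - 12}{6} = \frac{2}{3} + \frac{-12 + b}{6} = \frac{2}{3} + \left(-2 + \frac{b}{6}\right) = - \frac{4}{3} + \frac{b}{6}$)
$Q = 15$
$V{\left(o \right)} = 15$
$\frac{w{\left(34,14 \right)}}{-2303} + \frac{V{\left(-29 \right)} + 188}{-423} = \frac{- \frac{4}{3} + \frac{1}{6} \cdot 14}{-2303} + \frac{15 + 188}{-423} = \left(- \frac{4}{3} + \frac{7}{3}\right) \left(- \frac{1}{2303}\right) + 203 \left(- \frac{1}{423}\right) = 1 \left(- \frac{1}{2303}\right) - \frac{203}{423} = - \frac{1}{2303} - \frac{203}{423} = - \frac{9956}{20727}$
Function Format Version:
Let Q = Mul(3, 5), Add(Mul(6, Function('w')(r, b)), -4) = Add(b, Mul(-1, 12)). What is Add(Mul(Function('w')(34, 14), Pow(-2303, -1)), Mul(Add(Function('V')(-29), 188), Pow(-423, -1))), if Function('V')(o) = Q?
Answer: Rational(-9956, 20727) ≈ -0.48034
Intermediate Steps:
Function('w')(r, b) = Add(Rational(-4, 3), Mul(Rational(1, 6), b)) (Function('w')(r, b) = Add(Rational(2, 3), Mul(Rational(1, 6), Add(b, Mul(-1, 12)))) = Add(Rational(2, 3), Mul(Rational(1, 6), Add(b, -12))) = Add(Rational(2, 3), Mul(Rational(1, 6), Add(-12, b))) = Add(Rational(2, 3), Add(-2, Mul(Rational(1, 6), b))) = Add(Rational(-4, 3), Mul(Rational(1, 6), b)))
Q = 15
Function('V')(o) = 15
Add(Mul(Function('w')(34, 14), Pow(-2303, -1)), Mul(Add(Function('V')(-29), 188), Pow(-423, -1))) = Add(Mul(Add(Rational(-4, 3), Mul(Rational(1, 6), 14)), Pow(-2303, -1)), Mul(Add(15, 188), Pow(-423, -1))) = Add(Mul(Add(Rational(-4, 3), Rational(7, 3)), Rational(-1, 2303)), Mul(203, Rational(-1, 423))) = Add(Mul(1, Rational(-1, 2303)), Rational(-203, 423)) = Add(Rational(-1, 2303), Rational(-203, 423)) = Rational(-9956, 20727)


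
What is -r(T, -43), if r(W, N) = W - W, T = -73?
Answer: 0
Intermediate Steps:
r(W, N) = 0
-r(T, -43) = -1*0 = 0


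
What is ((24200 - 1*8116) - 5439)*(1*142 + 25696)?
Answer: 275045510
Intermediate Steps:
((24200 - 1*8116) - 5439)*(1*142 + 25696) = ((24200 - 8116) - 5439)*(142 + 25696) = (16084 - 5439)*25838 = 10645*25838 = 275045510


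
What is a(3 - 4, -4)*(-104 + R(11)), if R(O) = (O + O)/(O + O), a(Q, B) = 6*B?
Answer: 2472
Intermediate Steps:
R(O) = 1 (R(O) = (2*O)/((2*O)) = (2*O)*(1/(2*O)) = 1)
a(3 - 4, -4)*(-104 + R(11)) = (6*(-4))*(-104 + 1) = -24*(-103) = 2472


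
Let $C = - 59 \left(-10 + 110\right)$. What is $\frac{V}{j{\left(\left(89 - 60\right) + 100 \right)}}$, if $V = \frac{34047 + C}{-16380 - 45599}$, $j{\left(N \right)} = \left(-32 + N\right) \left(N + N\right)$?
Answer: $- \frac{28147}{1551086454} \approx -1.8147 \cdot 10^{-5}$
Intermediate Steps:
$C = -5900$ ($C = \left(-59\right) 100 = -5900$)
$j{\left(N \right)} = 2 N \left(-32 + N\right)$ ($j{\left(N \right)} = \left(-32 + N\right) 2 N = 2 N \left(-32 + N\right)$)
$V = - \frac{28147}{61979}$ ($V = \frac{34047 - 5900}{-16380 - 45599} = \frac{28147}{-61979} = 28147 \left(- \frac{1}{61979}\right) = - \frac{28147}{61979} \approx -0.45414$)
$\frac{V}{j{\left(\left(89 - 60\right) + 100 \right)}} = - \frac{28147}{61979 \cdot 2 \left(\left(89 - 60\right) + 100\right) \left(-32 + \left(\left(89 - 60\right) + 100\right)\right)} = - \frac{28147}{61979 \cdot 2 \left(29 + 100\right) \left(-32 + \left(29 + 100\right)\right)} = - \frac{28147}{61979 \cdot 2 \cdot 129 \left(-32 + 129\right)} = - \frac{28147}{61979 \cdot 2 \cdot 129 \cdot 97} = - \frac{28147}{61979 \cdot 25026} = \left(- \frac{28147}{61979}\right) \frac{1}{25026} = - \frac{28147}{1551086454}$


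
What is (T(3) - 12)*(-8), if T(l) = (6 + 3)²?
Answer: -552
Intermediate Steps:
T(l) = 81 (T(l) = 9² = 81)
(T(3) - 12)*(-8) = (81 - 12)*(-8) = 69*(-8) = -552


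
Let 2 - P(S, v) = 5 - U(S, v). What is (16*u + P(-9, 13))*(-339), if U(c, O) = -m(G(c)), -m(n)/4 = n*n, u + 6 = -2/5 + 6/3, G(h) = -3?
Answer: 63393/5 ≈ 12679.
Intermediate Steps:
u = -22/5 (u = -6 + (-2/5 + 6/3) = -6 + (-2*⅕ + 6*(⅓)) = -6 + (-⅖ + 2) = -6 + 8/5 = -22/5 ≈ -4.4000)
m(n) = -4*n² (m(n) = -4*n*n = -4*n²)
U(c, O) = 36 (U(c, O) = -(-4)*(-3)² = -(-4)*9 = -1*(-36) = 36)
P(S, v) = 33 (P(S, v) = 2 - (5 - 1*36) = 2 - (5 - 36) = 2 - 1*(-31) = 2 + 31 = 33)
(16*u + P(-9, 13))*(-339) = (16*(-22/5) + 33)*(-339) = (-352/5 + 33)*(-339) = -187/5*(-339) = 63393/5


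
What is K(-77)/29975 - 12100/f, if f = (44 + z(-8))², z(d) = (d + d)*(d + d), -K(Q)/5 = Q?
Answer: -11929/98100 ≈ -0.12160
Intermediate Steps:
K(Q) = -5*Q
z(d) = 4*d² (z(d) = (2*d)*(2*d) = 4*d²)
f = 90000 (f = (44 + 4*(-8)²)² = (44 + 4*64)² = (44 + 256)² = 300² = 90000)
K(-77)/29975 - 12100/f = -5*(-77)/29975 - 12100/90000 = 385*(1/29975) - 12100*1/90000 = 7/545 - 121/900 = -11929/98100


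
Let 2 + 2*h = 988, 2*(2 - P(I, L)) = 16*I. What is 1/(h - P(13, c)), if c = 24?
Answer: 1/595 ≈ 0.0016807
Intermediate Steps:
P(I, L) = 2 - 8*I
h = 493 (h = -1 + (½)*988 = -1 + 494 = 493)
1/(h - P(13, c)) = 1/(493 - (2 - 8*13)) = 1/(493 - (2 - 104)) = 1/(493 - 1*(-102)) = 1/(493 + 102) = 1/595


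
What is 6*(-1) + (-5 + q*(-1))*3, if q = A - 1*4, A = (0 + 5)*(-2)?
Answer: 21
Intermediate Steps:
A = -10 (A = 5*(-2) = -10)
q = -14 (q = -10 - 1*4 = -10 - 4 = -14)
6*(-1) + (-5 + q*(-1))*3 = 6*(-1) + (-5 - 14*(-1))*3 = -6 + (-5 + 14)*3 = -6 + 9*3 = -6 + 27 = 21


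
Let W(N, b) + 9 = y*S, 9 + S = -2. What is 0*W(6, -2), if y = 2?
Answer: 0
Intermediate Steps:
S = -11 (S = -9 - 2 = -11)
W(N, b) = -31 (W(N, b) = -9 + 2*(-11) = -9 - 22 = -31)
0*W(6, -2) = 0*(-31) = 0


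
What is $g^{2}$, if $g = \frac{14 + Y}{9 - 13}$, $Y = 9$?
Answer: $\frac{529}{16} \approx 33.063$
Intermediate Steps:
$g = - \frac{23}{4}$ ($g = \frac{14 + 9}{9 - 13} = \frac{23}{-4} = 23 \left(- \frac{1}{4}\right) = - \frac{23}{4} \approx -5.75$)
$g^{2} = \left(- \frac{23}{4}\right)^{2} = \frac{529}{16}$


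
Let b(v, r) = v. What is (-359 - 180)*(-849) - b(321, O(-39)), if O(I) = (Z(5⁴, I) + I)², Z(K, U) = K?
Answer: 457290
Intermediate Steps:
O(I) = (625 + I)² (O(I) = (5⁴ + I)² = (625 + I)²)
(-359 - 180)*(-849) - b(321, O(-39)) = (-359 - 180)*(-849) - 1*321 = -539*(-849) - 321 = 457611 - 321 = 457290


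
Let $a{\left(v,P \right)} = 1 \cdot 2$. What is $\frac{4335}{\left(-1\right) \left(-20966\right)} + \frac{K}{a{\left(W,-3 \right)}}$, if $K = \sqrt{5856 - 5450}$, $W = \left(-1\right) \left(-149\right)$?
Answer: $\frac{4335}{20966} + \frac{\sqrt{406}}{2} \approx 10.281$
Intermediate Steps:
$W = 149$
$a{\left(v,P \right)} = 2$
$K = \sqrt{406} \approx 20.149$
$\frac{4335}{\left(-1\right) \left(-20966\right)} + \frac{K}{a{\left(W,-3 \right)}} = \frac{4335}{\left(-1\right) \left(-20966\right)} + \frac{\sqrt{406}}{2} = \frac{4335}{20966} + \sqrt{406} \cdot \frac{1}{2} = 4335 \cdot \frac{1}{20966} + \frac{\sqrt{406}}{2} = \frac{4335}{20966} + \frac{\sqrt{406}}{2}$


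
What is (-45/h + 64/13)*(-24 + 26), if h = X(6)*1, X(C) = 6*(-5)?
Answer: 167/13 ≈ 12.846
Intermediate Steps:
X(C) = -30
h = -30 (h = -30*1 = -30)
(-45/h + 64/13)*(-24 + 26) = (-45/(-30) + 64/13)*(-24 + 26) = (-45*(-1/30) + 64*(1/13))*2 = (3/2 + 64/13)*2 = (167/26)*2 = 167/13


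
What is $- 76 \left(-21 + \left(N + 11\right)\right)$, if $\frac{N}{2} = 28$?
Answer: $-3496$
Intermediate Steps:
$N = 56$ ($N = 2 \cdot 28 = 56$)
$- 76 \left(-21 + \left(N + 11\right)\right) = - 76 \left(-21 + \left(56 + 11\right)\right) = - 76 \left(-21 + 67\right) = \left(-76\right) 46 = -3496$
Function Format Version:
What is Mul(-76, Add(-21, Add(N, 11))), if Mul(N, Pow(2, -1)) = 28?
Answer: -3496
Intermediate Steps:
N = 56 (N = Mul(2, 28) = 56)
Mul(-76, Add(-21, Add(N, 11))) = Mul(-76, Add(-21, Add(56, 11))) = Mul(-76, Add(-21, 67)) = Mul(-76, 46) = -3496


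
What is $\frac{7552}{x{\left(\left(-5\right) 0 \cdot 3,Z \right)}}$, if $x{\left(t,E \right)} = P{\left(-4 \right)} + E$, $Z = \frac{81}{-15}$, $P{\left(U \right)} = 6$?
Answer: $\frac{37760}{3} \approx 12587.0$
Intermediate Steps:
$Z = - \frac{27}{5}$ ($Z = 81 \left(- \frac{1}{15}\right) = - \frac{27}{5} \approx -5.4$)
$x{\left(t,E \right)} = 6 + E$
$\frac{7552}{x{\left(\left(-5\right) 0 \cdot 3,Z \right)}} = \frac{7552}{6 - \frac{27}{5}} = \frac{7552}{\frac{3}{5}} = 7552 \cdot \frac{5}{3} = \frac{37760}{3}$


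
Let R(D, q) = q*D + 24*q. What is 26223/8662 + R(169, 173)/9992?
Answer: 275617867/43275352 ≈ 6.3689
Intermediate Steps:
R(D, q) = 24*q + D*q (R(D, q) = D*q + 24*q = 24*q + D*q)
26223/8662 + R(169, 173)/9992 = 26223/8662 + (173*(24 + 169))/9992 = 26223*(1/8662) + (173*193)*(1/9992) = 26223/8662 + 33389*(1/9992) = 26223/8662 + 33389/9992 = 275617867/43275352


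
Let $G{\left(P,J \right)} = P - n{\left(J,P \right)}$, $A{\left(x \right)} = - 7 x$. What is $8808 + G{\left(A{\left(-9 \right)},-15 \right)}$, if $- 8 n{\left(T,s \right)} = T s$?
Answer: $\frac{70023}{8} \approx 8752.9$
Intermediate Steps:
$n{\left(T,s \right)} = - \frac{T s}{8}$
$G{\left(P,J \right)} = P + \frac{J P}{8}$ ($G{\left(P,J \right)} = P - - \frac{J P}{8} = P + \frac{J P}{8}$)
$8808 + G{\left(A{\left(-9 \right)},-15 \right)} = 8808 + \frac{\left(-7\right) \left(-9\right) \left(8 - 15\right)}{8} = 8808 + \frac{1}{8} \cdot 63 \left(-7\right) = 8808 - \frac{441}{8} = \frac{70023}{8}$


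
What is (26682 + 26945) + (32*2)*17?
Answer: 54715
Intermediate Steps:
(26682 + 26945) + (32*2)*17 = 53627 + 64*17 = 53627 + 1088 = 54715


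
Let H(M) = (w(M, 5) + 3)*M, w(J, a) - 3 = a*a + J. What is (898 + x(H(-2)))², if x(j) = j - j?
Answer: 806404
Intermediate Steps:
w(J, a) = 3 + J + a² (w(J, a) = 3 + (a*a + J) = 3 + (a² + J) = 3 + (J + a²) = 3 + J + a²)
H(M) = M*(31 + M) (H(M) = ((3 + M + 5²) + 3)*M = ((3 + M + 25) + 3)*M = ((28 + M) + 3)*M = (31 + M)*M = M*(31 + M))
x(j) = 0
(898 + x(H(-2)))² = (898 + 0)² = 898² = 806404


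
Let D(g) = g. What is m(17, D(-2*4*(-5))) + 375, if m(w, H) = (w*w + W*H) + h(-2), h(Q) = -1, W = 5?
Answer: 863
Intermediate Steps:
m(w, H) = -1 + w² + 5*H (m(w, H) = (w*w + 5*H) - 1 = (w² + 5*H) - 1 = -1 + w² + 5*H)
m(17, D(-2*4*(-5))) + 375 = (-1 + 17² + 5*(-2*4*(-5))) + 375 = (-1 + 289 + 5*(-8*(-5))) + 375 = (-1 + 289 + 5*40) + 375 = (-1 + 289 + 200) + 375 = 488 + 375 = 863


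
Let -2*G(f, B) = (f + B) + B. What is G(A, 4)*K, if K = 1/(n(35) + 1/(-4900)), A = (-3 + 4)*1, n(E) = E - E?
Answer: 22050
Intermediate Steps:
n(E) = 0
A = 1 (A = 1*1 = 1)
G(f, B) = -B - f/2 (G(f, B) = -((f + B) + B)/2 = -((B + f) + B)/2 = -(f + 2*B)/2 = -B - f/2)
K = -4900 (K = 1/(0 + 1/(-4900)) = 1/(0 - 1/4900) = 1/(-1/4900) = -4900)
G(A, 4)*K = (-1*4 - ½*1)*(-4900) = (-4 - ½)*(-4900) = -9/2*(-4900) = 22050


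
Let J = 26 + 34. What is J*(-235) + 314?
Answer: -13786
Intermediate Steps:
J = 60
J*(-235) + 314 = 60*(-235) + 314 = -14100 + 314 = -13786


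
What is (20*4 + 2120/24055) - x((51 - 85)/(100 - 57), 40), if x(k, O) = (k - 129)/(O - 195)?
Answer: 2541200969/32065315 ≈ 79.251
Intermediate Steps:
x(k, O) = (-129 + k)/(-195 + O)
(20*4 + 2120/24055) - x((51 - 85)/(100 - 57), 40) = (20*4 + 2120/24055) - (-129 + (51 - 85)/(100 - 57))/(-195 + 40) = (80 + 2120*(1/24055)) - (-129 - 34/43)/(-155) = (80 + 424/4811) - (-1)*(-129 - 34*1/43)/155 = 385304/4811 - (-1)*(-129 - 34/43)/155 = 385304/4811 - (-1)*(-5581)/(155*43) = 385304/4811 - 1*5581/6665 = 385304/4811 - 5581/6665 = 2541200969/32065315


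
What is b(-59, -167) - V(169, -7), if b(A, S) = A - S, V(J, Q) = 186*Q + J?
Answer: 1241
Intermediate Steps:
V(J, Q) = J + 186*Q
b(-59, -167) - V(169, -7) = (-59 - 1*(-167)) - (169 + 186*(-7)) = (-59 + 167) - (169 - 1302) = 108 - 1*(-1133) = 108 + 1133 = 1241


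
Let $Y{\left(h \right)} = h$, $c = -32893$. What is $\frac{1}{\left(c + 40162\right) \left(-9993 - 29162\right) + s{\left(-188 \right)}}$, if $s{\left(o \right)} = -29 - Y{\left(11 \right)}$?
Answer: $- \frac{1}{284617735} \approx -3.5135 \cdot 10^{-9}$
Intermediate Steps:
$s{\left(o \right)} = -40$ ($s{\left(o \right)} = -29 - 11 = -40$)
$\frac{1}{\left(c + 40162\right) \left(-9993 - 29162\right) + s{\left(-188 \right)}} = \frac{1}{\left(-32893 + 40162\right) \left(-9993 - 29162\right) - 40} = \frac{1}{7269 \left(-39155\right) - 40} = \frac{1}{-284617695 - 40} = \frac{1}{-284617735} = - \frac{1}{284617735}$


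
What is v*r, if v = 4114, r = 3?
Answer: 12342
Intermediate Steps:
v*r = 4114*3 = 12342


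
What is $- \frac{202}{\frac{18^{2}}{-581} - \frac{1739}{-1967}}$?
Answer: $- \frac{32978722}{53293} \approx -618.82$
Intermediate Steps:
$- \frac{202}{\frac{18^{2}}{-581} - \frac{1739}{-1967}} = - \frac{202}{324 \left(- \frac{1}{581}\right) - - \frac{1739}{1967}} = - \frac{202}{- \frac{324}{581} + \frac{1739}{1967}} = - \frac{202}{\frac{53293}{163261}} = \left(-202\right) \frac{163261}{53293} = - \frac{32978722}{53293}$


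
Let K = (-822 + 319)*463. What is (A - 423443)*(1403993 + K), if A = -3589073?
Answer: -4699073537664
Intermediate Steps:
K = -232889 (K = -503*463 = -232889)
(A - 423443)*(1403993 + K) = (-3589073 - 423443)*(1403993 - 232889) = -4012516*1171104 = -4699073537664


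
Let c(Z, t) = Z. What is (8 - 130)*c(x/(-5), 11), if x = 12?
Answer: 1464/5 ≈ 292.80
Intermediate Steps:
(8 - 130)*c(x/(-5), 11) = (8 - 130)*(12/(-5)) = -1464*(-1)/5 = -122*(-12/5) = 1464/5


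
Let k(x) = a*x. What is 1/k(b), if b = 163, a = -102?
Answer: -1/16626 ≈ -6.0147e-5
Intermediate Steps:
k(x) = -102*x
1/k(b) = 1/(-102*163) = 1/(-16626) = -1/16626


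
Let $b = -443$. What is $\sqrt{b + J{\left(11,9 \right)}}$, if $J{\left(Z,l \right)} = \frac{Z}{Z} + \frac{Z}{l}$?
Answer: $\frac{i \sqrt{3967}}{3} \approx 20.995 i$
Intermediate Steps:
$J{\left(Z,l \right)} = 1 + \frac{Z}{l}$
$\sqrt{b + J{\left(11,9 \right)}} = \sqrt{-443 + \frac{11 + 9}{9}} = \sqrt{-443 + \frac{1}{9} \cdot 20} = \sqrt{-443 + \frac{20}{9}} = \sqrt{- \frac{3967}{9}} = \frac{i \sqrt{3967}}{3}$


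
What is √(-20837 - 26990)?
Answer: 13*I*√283 ≈ 218.69*I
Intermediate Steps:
√(-20837 - 26990) = √(-47827) = 13*I*√283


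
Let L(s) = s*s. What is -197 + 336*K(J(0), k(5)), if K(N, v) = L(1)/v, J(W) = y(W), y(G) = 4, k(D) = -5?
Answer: -1321/5 ≈ -264.20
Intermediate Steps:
L(s) = s**2
J(W) = 4
K(N, v) = 1/v (K(N, v) = 1**2/v = 1/v)
-197 + 336*K(J(0), k(5)) = -197 + 336/(-5) = -197 + 336*(-1/5) = -197 - 336/5 = -1321/5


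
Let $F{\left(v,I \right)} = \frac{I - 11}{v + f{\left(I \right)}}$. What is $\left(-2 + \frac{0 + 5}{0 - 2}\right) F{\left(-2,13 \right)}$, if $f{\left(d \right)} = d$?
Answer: $- \frac{9}{11} \approx -0.81818$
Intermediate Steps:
$F{\left(v,I \right)} = \frac{-11 + I}{I + v}$ ($F{\left(v,I \right)} = \frac{I - 11}{v + I} = \frac{-11 + I}{I + v}$)
$\left(-2 + \frac{0 + 5}{0 - 2}\right) F{\left(-2,13 \right)} = \left(-2 + \frac{0 + 5}{0 - 2}\right) \frac{-11 + 13}{13 - 2} = \left(-2 + \frac{5}{-2}\right) \frac{1}{11} \cdot 2 = \left(-2 + 5 \left(- \frac{1}{2}\right)\right) \frac{1}{11} \cdot 2 = \left(-2 - \frac{5}{2}\right) \frac{2}{11} = \left(- \frac{9}{2}\right) \frac{2}{11} = - \frac{9}{11}$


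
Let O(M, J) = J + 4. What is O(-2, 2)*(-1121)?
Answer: -6726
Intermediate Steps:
O(M, J) = 4 + J
O(-2, 2)*(-1121) = (4 + 2)*(-1121) = 6*(-1121) = -6726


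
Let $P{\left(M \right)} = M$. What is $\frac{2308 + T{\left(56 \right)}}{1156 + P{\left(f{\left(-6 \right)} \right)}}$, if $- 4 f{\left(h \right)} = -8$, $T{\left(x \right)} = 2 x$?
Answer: $\frac{1210}{579} \approx 2.0898$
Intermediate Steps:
$f{\left(h \right)} = 2$ ($f{\left(h \right)} = \left(- \frac{1}{4}\right) \left(-8\right) = 2$)
$\frac{2308 + T{\left(56 \right)}}{1156 + P{\left(f{\left(-6 \right)} \right)}} = \frac{2308 + 2 \cdot 56}{1156 + 2} = \frac{2308 + 112}{1158} = 2420 \cdot \frac{1}{1158} = \frac{1210}{579}$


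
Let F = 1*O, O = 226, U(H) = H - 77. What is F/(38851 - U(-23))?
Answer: 226/38951 ≈ 0.0058022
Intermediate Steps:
U(H) = -77 + H
F = 226 (F = 1*226 = 226)
F/(38851 - U(-23)) = 226/(38851 - (-77 - 23)) = 226/(38851 - 1*(-100)) = 226/(38851 + 100) = 226/38951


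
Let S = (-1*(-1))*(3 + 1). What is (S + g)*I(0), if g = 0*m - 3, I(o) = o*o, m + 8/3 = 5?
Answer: 0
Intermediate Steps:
m = 7/3 (m = -8/3 + 5 = 7/3 ≈ 2.3333)
I(o) = o²
S = 4 (S = 1*4 = 4)
g = -3 (g = 0*(7/3) - 3 = 0 - 3 = -3)
(S + g)*I(0) = (4 - 3)*0² = 1*0 = 0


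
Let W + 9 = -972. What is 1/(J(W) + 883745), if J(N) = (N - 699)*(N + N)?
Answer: 1/4179905 ≈ 2.3924e-7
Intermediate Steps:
W = -981 (W = -9 - 972 = -981)
J(N) = 2*N*(-699 + N) (J(N) = (-699 + N)*(2*N) = 2*N*(-699 + N))
1/(J(W) + 883745) = 1/(2*(-981)*(-699 - 981) + 883745) = 1/(2*(-981)*(-1680) + 883745) = 1/(3296160 + 883745) = 1/4179905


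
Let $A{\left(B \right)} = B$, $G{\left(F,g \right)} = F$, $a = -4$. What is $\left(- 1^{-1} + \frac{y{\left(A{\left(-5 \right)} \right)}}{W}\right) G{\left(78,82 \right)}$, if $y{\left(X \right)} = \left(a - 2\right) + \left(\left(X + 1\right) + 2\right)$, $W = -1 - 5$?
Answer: $26$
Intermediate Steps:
$W = -6$ ($W = -1 - 5 = -6$)
$y{\left(X \right)} = -3 + X$ ($y{\left(X \right)} = \left(-4 - 2\right) + \left(\left(X + 1\right) + 2\right) = -6 + \left(\left(1 + X\right) + 2\right) = -6 + \left(3 + X\right) = -3 + X$)
$\left(- 1^{-1} + \frac{y{\left(A{\left(-5 \right)} \right)}}{W}\right) G{\left(78,82 \right)} = \left(- 1^{-1} + \frac{-3 - 5}{-6}\right) 78 = \left(\left(-1\right) 1 - - \frac{4}{3}\right) 78 = \left(-1 + \frac{4}{3}\right) 78 = \frac{1}{3} \cdot 78 = 26$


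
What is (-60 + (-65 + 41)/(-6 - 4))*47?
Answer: -13536/5 ≈ -2707.2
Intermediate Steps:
(-60 + (-65 + 41)/(-6 - 4))*47 = (-60 - 24/(-10))*47 = (-60 - 24*(-⅒))*47 = (-60 + 12/5)*47 = -288/5*47 = -13536/5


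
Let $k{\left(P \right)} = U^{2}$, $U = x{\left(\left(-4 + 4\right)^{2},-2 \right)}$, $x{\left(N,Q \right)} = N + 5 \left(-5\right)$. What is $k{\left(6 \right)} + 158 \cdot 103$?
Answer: $16899$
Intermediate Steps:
$x{\left(N,Q \right)} = -25 + N$ ($x{\left(N,Q \right)} = N - 25 = -25 + N$)
$U = -25$ ($U = -25 + \left(-4 + 4\right)^{2} = -25 + 0^{2} = -25 + 0 = -25$)
$k{\left(P \right)} = 625$ ($k{\left(P \right)} = \left(-25\right)^{2} = 625$)
$k{\left(6 \right)} + 158 \cdot 103 = 625 + 158 \cdot 103 = 625 + 16274 = 16899$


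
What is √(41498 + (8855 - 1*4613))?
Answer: 2*√11435 ≈ 213.87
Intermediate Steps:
√(41498 + (8855 - 1*4613)) = √(41498 + (8855 - 4613)) = √(41498 + 4242) = √45740 = 2*√11435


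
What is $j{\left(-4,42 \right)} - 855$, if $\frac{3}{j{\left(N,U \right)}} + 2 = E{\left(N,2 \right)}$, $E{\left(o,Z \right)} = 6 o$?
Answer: $- \frac{22233}{26} \approx -855.12$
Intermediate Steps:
$j{\left(N,U \right)} = \frac{3}{-2 + 6 N}$
$j{\left(-4,42 \right)} - 855 = \frac{3}{2 \left(-1 + 3 \left(-4\right)\right)} - 855 = \frac{3}{2 \left(-1 - 12\right)} - 855 = \frac{3}{2 \left(-13\right)} - 855 = \frac{3}{2} \left(- \frac{1}{13}\right) - 855 = - \frac{3}{26} - 855 = - \frac{22233}{26}$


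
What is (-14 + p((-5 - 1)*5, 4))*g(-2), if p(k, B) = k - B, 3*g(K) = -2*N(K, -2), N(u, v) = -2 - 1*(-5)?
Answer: 96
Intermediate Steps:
N(u, v) = 3 (N(u, v) = -2 + 5 = 3)
g(K) = -2 (g(K) = (-2*3)/3 = (⅓)*(-6) = -2)
(-14 + p((-5 - 1)*5, 4))*g(-2) = (-14 + ((-5 - 1)*5 - 1*4))*(-2) = (-14 + (-6*5 - 4))*(-2) = (-14 + (-30 - 4))*(-2) = (-14 - 34)*(-2) = -48*(-2) = 96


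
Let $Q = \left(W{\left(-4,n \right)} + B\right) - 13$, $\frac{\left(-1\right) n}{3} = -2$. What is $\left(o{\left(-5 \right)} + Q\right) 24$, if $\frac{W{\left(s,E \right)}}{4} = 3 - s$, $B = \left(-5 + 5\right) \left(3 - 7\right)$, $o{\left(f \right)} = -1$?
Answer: $336$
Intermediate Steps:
$B = 0$ ($B = 0 \left(-4\right) = 0$)
$n = 6$ ($n = \left(-3\right) \left(-2\right) = 6$)
$W{\left(s,E \right)} = 12 - 4 s$ ($W{\left(s,E \right)} = 4 \left(3 - s\right) = 12 - 4 s$)
$Q = 15$ ($Q = \left(\left(12 - -16\right) + 0\right) - 13 = \left(\left(12 + 16\right) + 0\right) - 13 = \left(28 + 0\right) - 13 = 28 - 13 = 15$)
$\left(o{\left(-5 \right)} + Q\right) 24 = \left(-1 + 15\right) 24 = 14 \cdot 24 = 336$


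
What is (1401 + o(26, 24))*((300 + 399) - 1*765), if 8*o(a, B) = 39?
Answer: -371151/4 ≈ -92788.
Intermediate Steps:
o(a, B) = 39/8 (o(a, B) = (⅛)*39 = 39/8)
(1401 + o(26, 24))*((300 + 399) - 1*765) = (1401 + 39/8)*((300 + 399) - 1*765) = 11247*(699 - 765)/8 = (11247/8)*(-66) = -371151/4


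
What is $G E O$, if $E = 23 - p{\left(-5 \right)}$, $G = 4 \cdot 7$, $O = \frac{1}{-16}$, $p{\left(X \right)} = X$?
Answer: $-49$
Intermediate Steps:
$O = - \frac{1}{16} \approx -0.0625$
$G = 28$
$E = 28$ ($E = 23 - -5 = 23 + 5 = 28$)
$G E O = 28 \cdot 28 \left(- \frac{1}{16}\right) = 784 \left(- \frac{1}{16}\right) = -49$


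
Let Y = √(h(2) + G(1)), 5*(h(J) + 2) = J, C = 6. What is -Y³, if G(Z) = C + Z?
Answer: -81*√15/25 ≈ -12.548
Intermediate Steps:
h(J) = -2 + J/5
G(Z) = 6 + Z
Y = 3*√15/5 (Y = √((-2 + (⅕)*2) + (6 + 1)) = √((-2 + ⅖) + 7) = √(-8/5 + 7) = √(27/5) = 3*√15/5 ≈ 2.3238)
-Y³ = -(3*√15/5)³ = -81*√15/25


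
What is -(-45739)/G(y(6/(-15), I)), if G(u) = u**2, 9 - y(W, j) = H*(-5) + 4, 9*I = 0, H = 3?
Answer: 45739/400 ≈ 114.35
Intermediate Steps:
I = 0 (I = (1/9)*0 = 0)
y(W, j) = 20 (y(W, j) = 9 - (3*(-5) + 4) = 9 - (-15 + 4) = 9 - 1*(-11) = 9 + 11 = 20)
-(-45739)/G(y(6/(-15), I)) = -(-45739)/(20**2) = -(-45739)/400 = -1*(-45739/400) = 45739/400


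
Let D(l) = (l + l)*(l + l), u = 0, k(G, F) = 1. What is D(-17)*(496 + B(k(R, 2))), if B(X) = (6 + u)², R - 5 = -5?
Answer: 614992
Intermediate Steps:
R = 0 (R = 5 - 5 = 0)
B(X) = 36 (B(X) = (6 + 0)² = 6² = 36)
D(l) = 4*l² (D(l) = (2*l)*(2*l) = 4*l²)
D(-17)*(496 + B(k(R, 2))) = (4*(-17)²)*(496 + 36) = (4*289)*532 = 1156*532 = 614992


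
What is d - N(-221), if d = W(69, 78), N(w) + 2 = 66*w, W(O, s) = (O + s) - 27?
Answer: 14708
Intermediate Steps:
W(O, s) = -27 + O + s
N(w) = -2 + 66*w
d = 120 (d = -27 + 69 + 78 = 120)
d - N(-221) = 120 - (-2 + 66*(-221)) = 120 - (-2 - 14586) = 120 - 1*(-14588) = 120 + 14588 = 14708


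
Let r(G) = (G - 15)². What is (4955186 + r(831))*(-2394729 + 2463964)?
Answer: 389172842870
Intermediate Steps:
r(G) = (-15 + G)²
(4955186 + r(831))*(-2394729 + 2463964) = (4955186 + (-15 + 831)²)*(-2394729 + 2463964) = (4955186 + 816²)*69235 = (4955186 + 665856)*69235 = 5621042*69235 = 389172842870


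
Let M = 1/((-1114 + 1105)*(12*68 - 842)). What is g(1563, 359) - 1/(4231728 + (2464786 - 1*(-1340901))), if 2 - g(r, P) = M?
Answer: 3753472571/1880755110 ≈ 1.9957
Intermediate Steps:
M = 1/234 (M = 1/(-9*(816 - 842)) = 1/(-9*(-26)) = 1/234 ≈ 0.0042735)
g(r, P) = 467/234 (g(r, P) = 2 - 1*1/234 = 2 - 1/234 = 467/234)
g(1563, 359) - 1/(4231728 + (2464786 - 1*(-1340901))) = 467/234 - 1/(4231728 + (2464786 - 1*(-1340901))) = 467/234 - 1/(4231728 + (2464786 + 1340901)) = 467/234 - 1/(4231728 + 3805687) = 467/234 - 1/8037415 = 3753472571/1880755110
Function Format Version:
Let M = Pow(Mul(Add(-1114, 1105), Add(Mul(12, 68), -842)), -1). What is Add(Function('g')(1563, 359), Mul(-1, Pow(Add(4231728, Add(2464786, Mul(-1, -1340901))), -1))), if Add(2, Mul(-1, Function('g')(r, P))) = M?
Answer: Rational(3753472571, 1880755110) ≈ 1.9957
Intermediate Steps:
M = Rational(1, 234) (M = Pow(Mul(-9, Add(816, -842)), -1) = Pow(Mul(-9, -26), -1) = Pow(234, -1) = Rational(1, 234) ≈ 0.0042735)
Function('g')(r, P) = Rational(467, 234) (Function('g')(r, P) = Add(2, Mul(-1, Rational(1, 234))) = Add(2, Rational(-1, 234)) = Rational(467, 234))
Add(Function('g')(1563, 359), Mul(-1, Pow(Add(4231728, Add(2464786, Mul(-1, -1340901))), -1))) = Add(Rational(467, 234), Mul(-1, Pow(Add(4231728, Add(2464786, Mul(-1, -1340901))), -1))) = Add(Rational(467, 234), Mul(-1, Pow(Add(4231728, Add(2464786, 1340901)), -1))) = Add(Rational(467, 234), Mul(-1, Pow(Add(4231728, 3805687), -1))) = Add(Rational(467, 234), Mul(-1, Pow(8037415, -1))) = Add(Rational(467, 234), Mul(-1, Rational(1, 8037415))) = Add(Rational(467, 234), Rational(-1, 8037415)) = Rational(3753472571, 1880755110)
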